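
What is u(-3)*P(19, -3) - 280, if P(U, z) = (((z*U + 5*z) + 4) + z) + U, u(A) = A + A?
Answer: 32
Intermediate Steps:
u(A) = 2*A
P(U, z) = 4 + U + 6*z + U*z (P(U, z) = (((U*z + 5*z) + 4) + z) + U = (((5*z + U*z) + 4) + z) + U = ((4 + 5*z + U*z) + z) + U = (4 + 6*z + U*z) + U = 4 + U + 6*z + U*z)
u(-3)*P(19, -3) - 280 = (2*(-3))*(4 + 19 + 6*(-3) + 19*(-3)) - 280 = -6*(4 + 19 - 18 - 57) - 280 = -6*(-52) - 280 = 312 - 280 = 32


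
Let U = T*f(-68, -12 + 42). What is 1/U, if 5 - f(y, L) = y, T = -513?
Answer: -1/37449 ≈ -2.6703e-5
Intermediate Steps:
f(y, L) = 5 - y
U = -37449 (U = -513*(5 - 1*(-68)) = -513*(5 + 68) = -513*73 = -37449)
1/U = 1/(-37449) = -1/37449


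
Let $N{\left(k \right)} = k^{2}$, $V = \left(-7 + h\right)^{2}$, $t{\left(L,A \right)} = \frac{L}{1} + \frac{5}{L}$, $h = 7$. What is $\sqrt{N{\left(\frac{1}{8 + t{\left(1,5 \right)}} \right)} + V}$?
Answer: $\frac{1}{14} \approx 0.071429$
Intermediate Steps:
$t{\left(L,A \right)} = L + \frac{5}{L}$ ($t{\left(L,A \right)} = L 1 + \frac{5}{L} = L + \frac{5}{L}$)
$V = 0$ ($V = \left(-7 + 7\right)^{2} = 0^{2} = 0$)
$\sqrt{N{\left(\frac{1}{8 + t{\left(1,5 \right)}} \right)} + V} = \sqrt{\left(\frac{1}{8 + \left(1 + \frac{5}{1}\right)}\right)^{2} + 0} = \sqrt{\left(\frac{1}{8 + \left(1 + 5 \cdot 1\right)}\right)^{2} + 0} = \sqrt{\left(\frac{1}{8 + \left(1 + 5\right)}\right)^{2} + 0} = \sqrt{\left(\frac{1}{8 + 6}\right)^{2} + 0} = \sqrt{\left(\frac{1}{14}\right)^{2} + 0} = \sqrt{\frac{1}{196} + 0} = \sqrt{\frac{1}{196}} = \frac{1}{14}$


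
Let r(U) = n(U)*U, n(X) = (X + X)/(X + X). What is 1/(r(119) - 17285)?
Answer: -1/17166 ≈ -5.8255e-5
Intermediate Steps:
n(X) = 1 (n(X) = (2*X)/((2*X)) = (2*X)*(1/(2*X)) = 1)
r(U) = U (r(U) = 1*U = U)
1/(r(119) - 17285) = 1/(119 - 17285) = 1/(-17166) = -1/17166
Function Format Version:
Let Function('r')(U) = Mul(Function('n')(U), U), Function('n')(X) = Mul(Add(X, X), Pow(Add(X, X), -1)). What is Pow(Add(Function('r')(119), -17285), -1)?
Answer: Rational(-1, 17166) ≈ -5.8255e-5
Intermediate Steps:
Function('n')(X) = 1 (Function('n')(X) = Mul(Mul(2, X), Pow(Mul(2, X), -1)) = Mul(Mul(2, X), Mul(Rational(1, 2), Pow(X, -1))) = 1)
Function('r')(U) = U (Function('r')(U) = Mul(1, U) = U)
Pow(Add(Function('r')(119), -17285), -1) = Pow(Add(119, -17285), -1) = Pow(-17166, -1) = Rational(-1, 17166)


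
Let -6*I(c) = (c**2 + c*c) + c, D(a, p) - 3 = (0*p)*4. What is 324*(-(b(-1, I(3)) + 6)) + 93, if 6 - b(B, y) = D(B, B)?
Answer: -2823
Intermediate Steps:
D(a, p) = 3 (D(a, p) = 3 + (0*p)*4 = 3 + 0*4 = 3 + 0 = 3)
I(c) = -c**2/3 - c/6 (I(c) = -((c**2 + c*c) + c)/6 = -((c**2 + c**2) + c)/6 = -(2*c**2 + c)/6 = -(c + 2*c**2)/6 = -c**2/3 - c/6)
b(B, y) = 3 (b(B, y) = 6 - 1*3 = 6 - 3 = 3)
324*(-(b(-1, I(3)) + 6)) + 93 = 324*(-(3 + 6)) + 93 = 324*(-1*9) + 93 = 324*(-9) + 93 = -2916 + 93 = -2823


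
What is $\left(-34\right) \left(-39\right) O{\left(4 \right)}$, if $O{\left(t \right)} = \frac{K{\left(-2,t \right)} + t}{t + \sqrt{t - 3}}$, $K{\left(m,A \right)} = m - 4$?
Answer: $- \frac{2652}{5} \approx -530.4$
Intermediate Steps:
$K{\left(m,A \right)} = -4 + m$
$O{\left(t \right)} = \frac{-6 + t}{t + \sqrt{-3 + t}}$ ($O{\left(t \right)} = \frac{\left(-4 - 2\right) + t}{t + \sqrt{t - 3}} = \frac{-6 + t}{t + \sqrt{-3 + t}}$)
$\left(-34\right) \left(-39\right) O{\left(4 \right)} = \left(-34\right) \left(-39\right) \frac{-6 + 4}{4 + \sqrt{-3 + 4}} = 1326 \frac{1}{4 + \sqrt{1}} \left(-2\right) = 1326 \frac{1}{4 + 1} \left(-2\right) = 1326 \cdot \frac{1}{5} \left(-2\right) = 1326 \left(- \frac{2}{5}\right) = - \frac{2652}{5}$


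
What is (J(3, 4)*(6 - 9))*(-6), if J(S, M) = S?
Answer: 54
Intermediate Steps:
(J(3, 4)*(6 - 9))*(-6) = (3*(6 - 9))*(-6) = (3*(-3))*(-6) = -9*(-6) = 54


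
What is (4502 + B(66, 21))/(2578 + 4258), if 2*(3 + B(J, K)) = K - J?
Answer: 8953/13672 ≈ 0.65484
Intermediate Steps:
B(J, K) = -3 + K/2 - J/2 (B(J, K) = -3 + (K - J)/2 = -3 + (K/2 - J/2) = -3 + K/2 - J/2)
(4502 + B(66, 21))/(2578 + 4258) = (4502 + (-3 + (½)*21 - ½*66))/(2578 + 4258) = (4502 + (-3 + 21/2 - 33))/6836 = (4502 - 51/2)*(1/6836) = (8953/2)*(1/6836) = 8953/13672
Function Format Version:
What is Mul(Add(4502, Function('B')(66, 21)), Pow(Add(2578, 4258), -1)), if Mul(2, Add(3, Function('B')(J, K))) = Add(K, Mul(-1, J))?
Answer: Rational(8953, 13672) ≈ 0.65484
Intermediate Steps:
Function('B')(J, K) = Add(-3, Mul(Rational(1, 2), K), Mul(Rational(-1, 2), J)) (Function('B')(J, K) = Add(-3, Mul(Rational(1, 2), Add(K, Mul(-1, J)))) = Add(-3, Add(Mul(Rational(1, 2), K), Mul(Rational(-1, 2), J))) = Add(-3, Mul(Rational(1, 2), K), Mul(Rational(-1, 2), J)))
Mul(Add(4502, Function('B')(66, 21)), Pow(Add(2578, 4258), -1)) = Mul(Add(4502, Add(-3, Mul(Rational(1, 2), 21), Mul(Rational(-1, 2), 66))), Pow(Add(2578, 4258), -1)) = Mul(Add(4502, Add(-3, Rational(21, 2), -33)), Pow(6836, -1)) = Mul(Add(4502, Rational(-51, 2)), Rational(1, 6836)) = Mul(Rational(8953, 2), Rational(1, 6836)) = Rational(8953, 13672)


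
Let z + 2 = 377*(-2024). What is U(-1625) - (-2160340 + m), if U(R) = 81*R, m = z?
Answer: 2791765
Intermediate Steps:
z = -763050 (z = -2 + 377*(-2024) = -2 - 763048 = -763050)
m = -763050
U(-1625) - (-2160340 + m) = 81*(-1625) - (-2160340 - 763050) = -131625 - 1*(-2923390) = -131625 + 2923390 = 2791765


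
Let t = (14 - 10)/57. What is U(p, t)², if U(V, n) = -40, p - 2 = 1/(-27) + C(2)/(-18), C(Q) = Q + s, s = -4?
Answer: 1600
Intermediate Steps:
C(Q) = -4 + Q (C(Q) = Q - 4 = -4 + Q)
p = 56/27 (p = 2 + (1/(-27) + (-4 + 2)/(-18)) = 2 + (1*(-1/27) - 2*(-1/18)) = 2 + (-1/27 + ⅑) = 2 + 2/27 = 56/27 ≈ 2.0741)
t = 4/57 (t = 4*(1/57) = 4/57 ≈ 0.070175)
U(p, t)² = (-40)² = 1600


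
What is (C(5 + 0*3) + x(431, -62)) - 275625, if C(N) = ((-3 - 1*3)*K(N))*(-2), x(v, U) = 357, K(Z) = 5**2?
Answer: -274968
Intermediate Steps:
K(Z) = 25
C(N) = 300 (C(N) = ((-3 - 1*3)*25)*(-2) = ((-3 - 3)*25)*(-2) = -6*25*(-2) = -150*(-2) = 300)
(C(5 + 0*3) + x(431, -62)) - 275625 = (300 + 357) - 275625 = 657 - 275625 = -274968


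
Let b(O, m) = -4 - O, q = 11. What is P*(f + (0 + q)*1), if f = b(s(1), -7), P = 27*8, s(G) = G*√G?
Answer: 1296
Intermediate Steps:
s(G) = G^(3/2)
P = 216
f = -5 (f = -4 - 1^(3/2) = -4 - 1*1 = -4 - 1 = -5)
P*(f + (0 + q)*1) = 216*(-5 + (0 + 11)*1) = 216*(-5 + 11*1) = 216*(-5 + 11) = 216*6 = 1296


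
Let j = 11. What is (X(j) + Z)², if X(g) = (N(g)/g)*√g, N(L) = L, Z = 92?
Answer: (92 + √11)² ≈ 9085.3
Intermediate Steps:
X(g) = √g (X(g) = (g/g)*√g = 1*√g = √g)
(X(j) + Z)² = (√11 + 92)² = (92 + √11)²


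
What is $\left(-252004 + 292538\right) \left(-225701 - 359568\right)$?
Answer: $-23723293646$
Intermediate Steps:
$\left(-252004 + 292538\right) \left(-225701 - 359568\right) = 40534 \left(-585269\right) = -23723293646$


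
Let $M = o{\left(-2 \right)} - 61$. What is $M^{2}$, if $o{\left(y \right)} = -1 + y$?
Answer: $4096$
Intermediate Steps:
$M = -64$ ($M = \left(-1 - 2\right) - 61 = -3 - 61 = -64$)
$M^{2} = \left(-64\right)^{2} = 4096$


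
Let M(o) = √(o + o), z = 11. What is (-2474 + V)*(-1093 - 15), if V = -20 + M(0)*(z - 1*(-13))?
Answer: 2763352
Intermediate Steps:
M(o) = √2*√o (M(o) = √(2*o) = √2*√o)
V = -20 (V = -20 + (√2*√0)*(11 - 1*(-13)) = -20 + (√2*0)*(11 + 13) = -20 + 0*24 = -20 + 0 = -20)
(-2474 + V)*(-1093 - 15) = (-2474 - 20)*(-1093 - 15) = -2494*(-1108) = 2763352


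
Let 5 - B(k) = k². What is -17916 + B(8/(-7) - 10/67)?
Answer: -3940088707/219961 ≈ -17913.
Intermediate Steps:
B(k) = 5 - k²
-17916 + B(8/(-7) - 10/67) = -17916 + (5 - (8/(-7) - 10/67)²) = -17916 + (5 - (8*(-⅐) - 10*1/67)²) = -17916 + (5 - (-8/7 - 10/67)²) = -17916 + (5 - (-606/469)²) = -17916 + (5 - 1*367236/219961) = -17916 + (5 - 367236/219961) = -17916 + 732569/219961 = -3940088707/219961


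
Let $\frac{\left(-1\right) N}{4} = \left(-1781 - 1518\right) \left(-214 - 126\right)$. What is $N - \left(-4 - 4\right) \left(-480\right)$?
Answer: $-4490480$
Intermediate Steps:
$N = -4486640$ ($N = - 4 \left(-1781 - 1518\right) \left(-214 - 126\right) = - 4 \left(\left(-3299\right) \left(-340\right)\right) = \left(-4\right) 1121660 = -4486640$)
$N - \left(-4 - 4\right) \left(-480\right) = -4486640 - \left(-4 - 4\right) \left(-480\right) = -4486640 - \left(-8\right) \left(-480\right) = -4486640 - 3840 = -4490480$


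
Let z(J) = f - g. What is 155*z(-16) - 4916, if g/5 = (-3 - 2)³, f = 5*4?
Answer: 95059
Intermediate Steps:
f = 20
g = -625 (g = 5*(-3 - 2)³ = 5*(-5)³ = 5*(-125) = -625)
z(J) = 645 (z(J) = 20 - 1*(-625) = 20 + 625 = 645)
155*z(-16) - 4916 = 155*645 - 4916 = 99975 - 4916 = 95059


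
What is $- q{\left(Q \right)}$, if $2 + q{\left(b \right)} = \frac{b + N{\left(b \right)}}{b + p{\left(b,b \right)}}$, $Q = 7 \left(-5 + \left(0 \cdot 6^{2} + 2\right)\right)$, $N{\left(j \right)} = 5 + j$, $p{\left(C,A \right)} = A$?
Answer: $\frac{47}{42} \approx 1.119$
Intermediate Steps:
$Q = -21$ ($Q = 7 \left(-5 + \left(0 \cdot 36 + 2\right)\right) = 7 \left(-5 + \left(0 + 2\right)\right) = 7 \left(-5 + 2\right) = 7 \left(-3\right) = -21$)
$q{\left(b \right)} = -2 + \frac{5 + 2 b}{2 b}$ ($q{\left(b \right)} = -2 + \frac{b + \left(5 + b\right)}{b + b} = -2 + \frac{5 + 2 b}{2 b}$)
$- q{\left(Q \right)} = - \frac{\frac{5}{2} - -21}{-21} = - \frac{\left(-1\right) \left(\frac{5}{2} + 21\right)}{21} = - \frac{\left(-1\right) 47}{21 \cdot 2} = \left(-1\right) \left(- \frac{47}{42}\right) = \frac{47}{42}$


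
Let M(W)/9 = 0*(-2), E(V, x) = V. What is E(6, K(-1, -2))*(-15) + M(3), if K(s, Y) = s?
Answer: -90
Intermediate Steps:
M(W) = 0 (M(W) = 9*(0*(-2)) = 9*0 = 0)
E(6, K(-1, -2))*(-15) + M(3) = 6*(-15) + 0 = -90 + 0 = -90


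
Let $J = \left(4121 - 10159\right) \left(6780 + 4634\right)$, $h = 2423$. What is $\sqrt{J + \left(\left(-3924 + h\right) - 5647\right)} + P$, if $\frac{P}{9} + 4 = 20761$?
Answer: $186813 + 12 i \sqrt{478645} \approx 1.8681 \cdot 10^{5} + 8302.1 i$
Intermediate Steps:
$J = -68917732$ ($J = \left(-6038\right) 11414 = -68917732$)
$P = 186813$ ($P = -36 + 9 \cdot 20761 = -36 + 186849 = 186813$)
$\sqrt{J + \left(\left(-3924 + h\right) - 5647\right)} + P = \sqrt{-68917732 + \left(\left(-3924 + 2423\right) - 5647\right)} + 186813 = \sqrt{-68917732 - 7148} + 186813 = \sqrt{-68924880} + 186813 = 12 i \sqrt{478645} + 186813 = 186813 + 12 i \sqrt{478645}$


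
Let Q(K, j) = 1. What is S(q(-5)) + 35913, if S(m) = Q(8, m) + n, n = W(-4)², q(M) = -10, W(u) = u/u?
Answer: 35915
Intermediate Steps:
W(u) = 1
n = 1 (n = 1² = 1)
S(m) = 2 (S(m) = 1 + 1 = 2)
S(q(-5)) + 35913 = 2 + 35913 = 35915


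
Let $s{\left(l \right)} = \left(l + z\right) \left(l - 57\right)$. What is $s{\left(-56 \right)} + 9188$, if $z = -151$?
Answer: $32579$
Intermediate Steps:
$s{\left(l \right)} = \left(-151 + l\right) \left(-57 + l\right)$ ($s{\left(l \right)} = \left(l - 151\right) \left(l - 57\right) = \left(-151 + l\right) \left(-57 + l\right)$)
$s{\left(-56 \right)} + 9188 = \left(8607 + \left(-56\right)^{2} - -11648\right) + 9188 = \left(8607 + 3136 + 11648\right) + 9188 = 23391 + 9188 = 32579$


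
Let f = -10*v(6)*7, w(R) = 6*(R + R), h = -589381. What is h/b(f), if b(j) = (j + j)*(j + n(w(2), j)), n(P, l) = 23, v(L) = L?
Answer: -589381/333480 ≈ -1.7674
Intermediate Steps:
w(R) = 12*R (w(R) = 6*(2*R) = 12*R)
f = -420 (f = -10*6*7 = -60*7 = -420)
b(j) = 2*j*(23 + j) (b(j) = (j + j)*(j + 23) = (2*j)*(23 + j) = 2*j*(23 + j))
h/b(f) = -589381*(-1/(840*(23 - 420))) = -589381/(2*(-420)*(-397)) = -589381/333480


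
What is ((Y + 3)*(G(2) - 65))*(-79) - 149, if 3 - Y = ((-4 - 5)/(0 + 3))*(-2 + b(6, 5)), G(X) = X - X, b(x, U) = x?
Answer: 92281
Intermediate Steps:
G(X) = 0
Y = 15 (Y = 3 - (-4 - 5)/(0 + 3)*(-2 + 6) = 3 - (-9/3)*4 = 3 - (-9*⅓)*4 = 3 - (-3)*4 = 3 - 1*(-12) = 3 + 12 = 15)
((Y + 3)*(G(2) - 65))*(-79) - 149 = ((15 + 3)*(0 - 65))*(-79) - 149 = (18*(-65))*(-79) - 149 = -1170*(-79) - 149 = 92430 - 149 = 92281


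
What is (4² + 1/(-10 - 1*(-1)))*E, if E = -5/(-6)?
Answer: 715/54 ≈ 13.241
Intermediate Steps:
E = ⅚ (E = -5*(-⅙) = ⅚ ≈ 0.83333)
(4² + 1/(-10 - 1*(-1)))*E = (4² + 1/(-10 - 1*(-1)))*(⅚) = (16 + 1/(-10 + 1))*(⅚) = (16 + 1/(-9))*(⅚) = (16 - ⅑)*(⅚) = (143/9)*(⅚) = 715/54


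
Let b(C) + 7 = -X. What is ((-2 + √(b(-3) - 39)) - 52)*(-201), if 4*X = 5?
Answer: 10854 - 603*I*√21/2 ≈ 10854.0 - 1381.6*I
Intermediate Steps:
X = 5/4 (X = (¼)*5 = 5/4 ≈ 1.2500)
b(C) = -33/4 (b(C) = -7 - 1*5/4 = -7 - 5/4 = -33/4)
((-2 + √(b(-3) - 39)) - 52)*(-201) = ((-2 + √(-33/4 - 39)) - 52)*(-201) = ((-2 + √(-189/4)) - 52)*(-201) = ((-2 + 3*I*√21/2) - 52)*(-201) = (-54 + 3*I*√21/2)*(-201) = 10854 - 603*I*√21/2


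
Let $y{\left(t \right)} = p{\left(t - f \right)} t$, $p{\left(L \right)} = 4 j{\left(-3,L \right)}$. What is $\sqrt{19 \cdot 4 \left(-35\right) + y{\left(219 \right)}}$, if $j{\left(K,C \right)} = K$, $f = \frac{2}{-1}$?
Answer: $2 i \sqrt{1322} \approx 72.719 i$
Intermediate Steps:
$f = -2$ ($f = 2 \left(-1\right) = -2$)
$p{\left(L \right)} = -12$ ($p{\left(L \right)} = 4 \left(-3\right) = -12$)
$y{\left(t \right)} = - 12 t$
$\sqrt{19 \cdot 4 \left(-35\right) + y{\left(219 \right)}} = \sqrt{19 \cdot 4 \left(-35\right) - 2628} = \sqrt{76 \left(-35\right) - 2628} = \sqrt{-2660 - 2628} = \sqrt{-5288} = 2 i \sqrt{1322}$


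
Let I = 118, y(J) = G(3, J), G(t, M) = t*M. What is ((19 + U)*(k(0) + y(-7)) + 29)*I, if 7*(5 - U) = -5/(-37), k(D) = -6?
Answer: -18901948/259 ≈ -72981.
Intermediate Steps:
G(t, M) = M*t
y(J) = 3*J (y(J) = J*3 = 3*J)
U = 1290/259 (U = 5 - (-5)/(7*(-37)) = 5 - (-5)*(-1)/(7*37) = 5 - ⅐*5/37 = 5 - 5/259 = 1290/259 ≈ 4.9807)
((19 + U)*(k(0) + y(-7)) + 29)*I = ((19 + 1290/259)*(-6 + 3*(-7)) + 29)*118 = (6211*(-6 - 21)/259 + 29)*118 = ((6211/259)*(-27) + 29)*118 = (-167697/259 + 29)*118 = -160186/259*118 = -18901948/259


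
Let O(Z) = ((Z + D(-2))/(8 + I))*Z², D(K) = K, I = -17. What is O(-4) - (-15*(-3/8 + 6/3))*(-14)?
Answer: -3967/12 ≈ -330.58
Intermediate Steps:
O(Z) = Z²*(2/9 - Z/9) (O(Z) = ((Z - 2)/(8 - 17))*Z² = ((-2 + Z)/(-9))*Z² = ((-2 + Z)*(-⅑))*Z² = (2/9 - Z/9)*Z² = Z²*(2/9 - Z/9))
O(-4) - (-15*(-3/8 + 6/3))*(-14) = (⅑)*(-4)²*(2 - 1*(-4)) - (-15*(-3/8 + 6/3))*(-14) = (⅑)*16*(2 + 4) - (-15*(-3*⅛ + 6*(⅓)))*(-14) = (⅑)*16*6 - (-15*(-3/8 + 2))*(-14) = 32/3 - (-15*13/8)*(-14) = 32/3 - (-195)*(-14)/8 = 32/3 - 1*1365/4 = 32/3 - 1365/4 = -3967/12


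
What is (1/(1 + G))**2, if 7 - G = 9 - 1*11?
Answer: 1/100 ≈ 0.010000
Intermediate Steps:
G = 9 (G = 7 - (9 - 1*11) = 7 - (9 - 11) = 7 - 1*(-2) = 7 + 2 = 9)
(1/(1 + G))**2 = (1/(1 + 9))**2 = (1/10)**2 = 1/100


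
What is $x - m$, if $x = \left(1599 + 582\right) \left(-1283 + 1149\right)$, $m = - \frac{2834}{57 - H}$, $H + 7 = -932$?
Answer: $- \frac{145541075}{498} \approx -2.9225 \cdot 10^{5}$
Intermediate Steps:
$H = -939$ ($H = -7 - 932 = -939$)
$m = - \frac{1417}{498}$ ($m = - \frac{2834}{57 - -939} = - \frac{2834}{57 + 939} = - \frac{2834}{996} = \left(-2834\right) \frac{1}{996} = - \frac{1417}{498} \approx -2.8454$)
$x = -292254$ ($x = 2181 \left(-134\right) = -292254$)
$x - m = -292254 - - \frac{1417}{498} = -292254 + \frac{1417}{498} = - \frac{145541075}{498}$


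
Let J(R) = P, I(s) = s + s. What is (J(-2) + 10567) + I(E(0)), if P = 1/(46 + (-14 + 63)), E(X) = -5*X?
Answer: 1003866/95 ≈ 10567.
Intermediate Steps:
I(s) = 2*s
P = 1/95 (P = 1/(46 + 49) = 1/95 ≈ 0.010526)
J(R) = 1/95
(J(-2) + 10567) + I(E(0)) = (1/95 + 10567) + 2*(-5*0) = 1003866/95 + 2*0 = 1003866/95 + 0 = 1003866/95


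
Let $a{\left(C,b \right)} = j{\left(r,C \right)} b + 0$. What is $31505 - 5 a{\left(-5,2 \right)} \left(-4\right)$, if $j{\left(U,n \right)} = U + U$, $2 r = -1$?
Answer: $-1260200$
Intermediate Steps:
$r = - \frac{1}{2}$ ($r = \frac{1}{2} \left(-1\right) = - \frac{1}{2} \approx -0.5$)
$j{\left(U,n \right)} = 2 U$
$a{\left(C,b \right)} = - b$ ($a{\left(C,b \right)} = 2 \left(- \frac{1}{2}\right) b + 0 = - b + 0 = - b$)
$31505 - 5 a{\left(-5,2 \right)} \left(-4\right) = 31505 - 5 \left(\left(-1\right) 2\right) \left(-4\right) = 31505 \left(-5\right) \left(-2\right) \left(-4\right) = 31505 \cdot 10 \left(-4\right) = 31505 \left(-40\right) = -1260200$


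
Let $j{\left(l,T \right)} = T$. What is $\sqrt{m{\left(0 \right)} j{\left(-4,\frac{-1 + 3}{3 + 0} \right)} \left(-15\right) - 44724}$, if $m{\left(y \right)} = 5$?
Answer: $i \sqrt{44774} \approx 211.6 i$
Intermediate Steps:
$\sqrt{m{\left(0 \right)} j{\left(-4,\frac{-1 + 3}{3 + 0} \right)} \left(-15\right) - 44724} = \sqrt{5 \frac{-1 + 3}{3 + 0} \left(-15\right) - 44724} = \sqrt{5 \cdot \frac{2}{3} \left(-15\right) - 44724} = \sqrt{\frac{10}{3} \left(-15\right) - 44724} = \sqrt{-50 - 44724} = \sqrt{-44774} = i \sqrt{44774}$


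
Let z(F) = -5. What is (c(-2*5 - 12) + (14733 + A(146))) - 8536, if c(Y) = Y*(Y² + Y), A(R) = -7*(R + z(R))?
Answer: -4954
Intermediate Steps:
A(R) = 35 - 7*R (A(R) = -7*(R - 5) = -7*(-5 + R) = 35 - 7*R)
c(Y) = Y*(Y + Y²)
(c(-2*5 - 12) + (14733 + A(146))) - 8536 = ((-2*5 - 12)²*(1 + (-2*5 - 12)) + (14733 + (35 - 7*146))) - 8536 = ((-10 - 12)²*(1 + (-10 - 12)) + (14733 + (35 - 1022))) - 8536 = ((-22)²*(1 - 22) + (14733 - 987)) - 8536 = (484*(-21) + 13746) - 8536 = (-10164 + 13746) - 8536 = 3582 - 8536 = -4954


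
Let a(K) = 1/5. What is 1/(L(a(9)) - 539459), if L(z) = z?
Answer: -5/2697294 ≈ -1.8537e-6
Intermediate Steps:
a(K) = ⅕
1/(L(a(9)) - 539459) = 1/(⅕ - 539459) = 1/(-2697294/5) = -5/2697294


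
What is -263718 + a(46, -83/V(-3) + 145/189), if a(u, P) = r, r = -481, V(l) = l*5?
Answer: -264199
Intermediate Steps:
V(l) = 5*l
a(u, P) = -481
-263718 + a(46, -83/V(-3) + 145/189) = -263718 - 481 = -264199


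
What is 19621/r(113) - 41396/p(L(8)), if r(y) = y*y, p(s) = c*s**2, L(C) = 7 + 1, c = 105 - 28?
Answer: -107973309/15731408 ≈ -6.8635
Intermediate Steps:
c = 77
L(C) = 8
p(s) = 77*s**2
r(y) = y**2
19621/r(113) - 41396/p(L(8)) = 19621/(113**2) - 41396/(77*8**2) = 19621/12769 - 41396/(77*64) = 19621*(1/12769) - 41396/4928 = 19621/12769 - 41396*1/4928 = 19621/12769 - 10349/1232 = -107973309/15731408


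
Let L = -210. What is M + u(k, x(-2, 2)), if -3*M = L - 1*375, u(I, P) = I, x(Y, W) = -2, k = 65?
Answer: 260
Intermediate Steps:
M = 195 (M = -(-210 - 1*375)/3 = -(-210 - 375)/3 = -1/3*(-585) = 195)
M + u(k, x(-2, 2)) = 195 + 65 = 260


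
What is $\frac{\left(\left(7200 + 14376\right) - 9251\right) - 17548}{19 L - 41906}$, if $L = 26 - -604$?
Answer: $\frac{5223}{29936} \approx 0.17447$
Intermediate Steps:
$L = 630$ ($L = 26 + 604 = 630$)
$\frac{\left(\left(7200 + 14376\right) - 9251\right) - 17548}{19 L - 41906} = \frac{\left(\left(7200 + 14376\right) - 9251\right) - 17548}{19 \cdot 630 - 41906} = \frac{\left(21576 - 9251\right) - 17548}{11970 - 41906} = \frac{12325 - 17548}{-29936} = \left(-5223\right) \left(- \frac{1}{29936}\right) = \frac{5223}{29936}$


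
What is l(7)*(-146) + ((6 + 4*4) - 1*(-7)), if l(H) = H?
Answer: -993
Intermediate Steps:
l(7)*(-146) + ((6 + 4*4) - 1*(-7)) = 7*(-146) + ((6 + 4*4) - 1*(-7)) = -1022 + ((6 + 16) + 7) = -1022 + (22 + 7) = -1022 + 29 = -993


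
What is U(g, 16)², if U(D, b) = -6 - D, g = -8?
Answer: 4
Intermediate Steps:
U(g, 16)² = (-6 - 1*(-8))² = (-6 + 8)² = 2² = 4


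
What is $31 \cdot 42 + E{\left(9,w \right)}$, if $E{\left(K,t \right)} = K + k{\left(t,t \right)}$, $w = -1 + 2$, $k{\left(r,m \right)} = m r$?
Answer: $1312$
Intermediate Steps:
$w = 1$
$E{\left(K,t \right)} = K + t^{2}$ ($E{\left(K,t \right)} = K + t t = K + t^{2}$)
$31 \cdot 42 + E{\left(9,w \right)} = 31 \cdot 42 + \left(9 + 1^{2}\right) = 1302 + \left(9 + 1\right) = 1302 + 10 = 1312$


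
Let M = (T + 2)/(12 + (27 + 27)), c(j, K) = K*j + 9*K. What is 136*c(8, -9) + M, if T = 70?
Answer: -228876/11 ≈ -20807.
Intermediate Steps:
c(j, K) = 9*K + K*j
M = 12/11 (M = (70 + 2)/(12 + (27 + 27)) = 72/(12 + 54) = 72/66 = 72*(1/66) = 12/11 ≈ 1.0909)
136*c(8, -9) + M = 136*(-9*(9 + 8)) + 12/11 = 136*(-9*17) + 12/11 = 136*(-153) + 12/11 = -20808 + 12/11 = -228876/11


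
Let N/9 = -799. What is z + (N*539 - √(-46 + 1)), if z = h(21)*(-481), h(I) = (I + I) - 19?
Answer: -3887012 - 3*I*√5 ≈ -3.887e+6 - 6.7082*I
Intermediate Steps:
N = -7191 (N = 9*(-799) = -7191)
h(I) = -19 + 2*I (h(I) = 2*I - 19 = -19 + 2*I)
z = -11063 (z = (-19 + 2*21)*(-481) = (-19 + 42)*(-481) = 23*(-481) = -11063)
z + (N*539 - √(-46 + 1)) = -11063 + (-7191*539 - √(-46 + 1)) = -11063 + (-3875949 - √(-45)) = -11063 + (-3875949 - 3*I*√5) = -3887012 - 3*I*√5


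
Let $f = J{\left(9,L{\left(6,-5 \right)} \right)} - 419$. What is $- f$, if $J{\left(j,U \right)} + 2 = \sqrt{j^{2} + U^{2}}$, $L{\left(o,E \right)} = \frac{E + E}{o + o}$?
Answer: $421 - \frac{\sqrt{2941}}{6} \approx 411.96$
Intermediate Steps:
$L{\left(o,E \right)} = \frac{E}{o}$ ($L{\left(o,E \right)} = \frac{2 E}{2 o} = 2 E \frac{1}{2 o} = \frac{E}{o}$)
$J{\left(j,U \right)} = -2 + \sqrt{U^{2} + j^{2}}$ ($J{\left(j,U \right)} = -2 + \sqrt{j^{2} + U^{2}} = -2 + \sqrt{U^{2} + j^{2}}$)
$f = -421 + \frac{\sqrt{2941}}{6}$ ($f = \left(-2 + \sqrt{\left(- \frac{5}{6}\right)^{2} + 9^{2}}\right) - 419 = \left(-2 + \sqrt{\left(\left(-5\right) \frac{1}{6}\right)^{2} + 81}\right) - 419 = \left(-2 + \sqrt{\left(- \frac{5}{6}\right)^{2} + 81}\right) - 419 = \left(-2 + \sqrt{\frac{25}{36} + 81}\right) - 419 = \left(-2 + \sqrt{\frac{2941}{36}}\right) - 419 = \left(-2 + \frac{\sqrt{2941}}{6}\right) - 419 = -421 + \frac{\sqrt{2941}}{6} \approx -411.96$)
$- f = - (-421 + \frac{\sqrt{2941}}{6}) = 421 - \frac{\sqrt{2941}}{6}$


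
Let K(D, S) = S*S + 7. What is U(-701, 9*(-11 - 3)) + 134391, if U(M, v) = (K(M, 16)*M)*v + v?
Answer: 23364003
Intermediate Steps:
K(D, S) = 7 + S**2 (K(D, S) = S**2 + 7 = 7 + S**2)
U(M, v) = v + 263*M*v (U(M, v) = ((7 + 16**2)*M)*v + v = ((7 + 256)*M)*v + v = (263*M)*v + v = 263*M*v + v = v + 263*M*v)
U(-701, 9*(-11 - 3)) + 134391 = (9*(-11 - 3))*(1 + 263*(-701)) + 134391 = (9*(-14))*(1 - 184363) + 134391 = -126*(-184362) + 134391 = 23229612 + 134391 = 23364003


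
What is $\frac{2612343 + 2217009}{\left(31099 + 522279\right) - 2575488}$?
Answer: $- \frac{2414676}{1011055} \approx -2.3883$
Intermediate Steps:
$\frac{2612343 + 2217009}{\left(31099 + 522279\right) - 2575488} = \frac{4829352}{553378 - 2575488} = \frac{4829352}{-2022110} = 4829352 \left(- \frac{1}{2022110}\right) = - \frac{2414676}{1011055}$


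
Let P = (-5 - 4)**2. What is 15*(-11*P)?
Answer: -13365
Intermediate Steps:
P = 81 (P = (-9)**2 = 81)
15*(-11*P) = 15*(-11*81) = 15*(-891) = -13365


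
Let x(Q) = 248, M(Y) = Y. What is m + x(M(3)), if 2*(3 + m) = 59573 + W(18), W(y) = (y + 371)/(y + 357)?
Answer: 11262007/375 ≈ 30032.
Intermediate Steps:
W(y) = (371 + y)/(357 + y)
m = 11169007/375 (m = -3 + (59573 + (371 + 18)/(357 + 18))/2 = -3 + (59573 + 389/375)/2 = -3 + (½)*(22340264/375) = -3 + 11170132/375 = 11169007/375 ≈ 29784.)
m + x(M(3)) = 11169007/375 + 248 = 11262007/375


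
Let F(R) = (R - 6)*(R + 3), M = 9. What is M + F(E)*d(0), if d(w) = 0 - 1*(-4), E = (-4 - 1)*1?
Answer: 97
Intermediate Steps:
E = -5 (E = -5*1 = -5)
d(w) = 4 (d(w) = 0 + 4 = 4)
F(R) = (-6 + R)*(3 + R)
M + F(E)*d(0) = 9 + (-18 + (-5)**2 - 3*(-5))*4 = 9 + (-18 + 25 + 15)*4 = 9 + 22*4 = 9 + 88 = 97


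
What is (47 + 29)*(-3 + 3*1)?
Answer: 0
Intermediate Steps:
(47 + 29)*(-3 + 3*1) = 76*(-3 + 3) = 76*0 = 0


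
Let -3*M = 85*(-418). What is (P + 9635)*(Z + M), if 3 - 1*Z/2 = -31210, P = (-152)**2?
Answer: 2431503704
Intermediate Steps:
P = 23104
Z = 62426 (Z = 6 - 2*(-31210) = 6 + 62420 = 62426)
M = 35530/3 (M = -85*(-418)/3 = -1/3*(-35530) = 35530/3 ≈ 11843.)
(P + 9635)*(Z + M) = (23104 + 9635)*(62426 + 35530/3) = 32739*(222808/3) = 2431503704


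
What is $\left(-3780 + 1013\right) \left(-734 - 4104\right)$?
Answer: $13386746$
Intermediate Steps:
$\left(-3780 + 1013\right) \left(-734 - 4104\right) = \left(-2767\right) \left(-4838\right) = 13386746$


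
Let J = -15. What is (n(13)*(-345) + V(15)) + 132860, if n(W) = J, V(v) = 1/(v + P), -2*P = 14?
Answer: 1104281/8 ≈ 1.3804e+5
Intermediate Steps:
P = -7 (P = -½*14 = -7)
V(v) = 1/(-7 + v) (V(v) = 1/(v - 7) = 1/(-7 + v))
n(W) = -15
(n(13)*(-345) + V(15)) + 132860 = (-15*(-345) + 1/(-7 + 15)) + 132860 = (5175 + 1/8) + 132860 = (5175 + ⅛) + 132860 = 41401/8 + 132860 = 1104281/8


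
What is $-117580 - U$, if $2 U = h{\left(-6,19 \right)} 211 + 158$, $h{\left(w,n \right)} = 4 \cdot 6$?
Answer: $-120191$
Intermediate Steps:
$h{\left(w,n \right)} = 24$
$U = 2611$ ($U = \frac{24 \cdot 211 + 158}{2} = \frac{5064 + 158}{2} = \frac{1}{2} \cdot 5222 = 2611$)
$-117580 - U = -117580 - 2611 = -120191$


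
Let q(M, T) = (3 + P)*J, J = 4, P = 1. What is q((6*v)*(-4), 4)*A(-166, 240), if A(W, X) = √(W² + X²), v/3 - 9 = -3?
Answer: 32*√21289 ≈ 4669.0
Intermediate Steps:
v = 18 (v = 27 + 3*(-3) = 27 - 9 = 18)
q(M, T) = 16 (q(M, T) = (3 + 1)*4 = 4*4 = 16)
q((6*v)*(-4), 4)*A(-166, 240) = 16*√((-166)² + 240²) = 16*√(27556 + 57600) = 16*√85156 = 16*(2*√21289) = 32*√21289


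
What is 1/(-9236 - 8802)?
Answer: -1/18038 ≈ -5.5438e-5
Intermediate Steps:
1/(-9236 - 8802) = 1/(-18038) = -1/18038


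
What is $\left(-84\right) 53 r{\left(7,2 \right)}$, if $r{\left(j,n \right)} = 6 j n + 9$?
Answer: $-414036$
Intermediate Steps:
$r{\left(j,n \right)} = 9 + 6 j n$ ($r{\left(j,n \right)} = 6 j n + 9 = 9 + 6 j n$)
$\left(-84\right) 53 r{\left(7,2 \right)} = \left(-84\right) 53 \left(9 + 6 \cdot 7 \cdot 2\right) = - 4452 \left(9 + 84\right) = \left(-4452\right) 93 = -414036$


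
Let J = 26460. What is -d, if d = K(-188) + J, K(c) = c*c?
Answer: -61804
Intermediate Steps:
K(c) = c²
d = 61804 (d = (-188)² + 26460 = 35344 + 26460 = 61804)
-d = -1*61804 = -61804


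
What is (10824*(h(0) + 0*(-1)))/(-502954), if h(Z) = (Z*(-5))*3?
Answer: 0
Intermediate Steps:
h(Z) = -15*Z (h(Z) = -5*Z*3 = -15*Z)
(10824*(h(0) + 0*(-1)))/(-502954) = (10824*(-15*0 + 0*(-1)))/(-502954) = (10824*(0 + 0))*(-1/502954) = (10824*0)*(-1/502954) = 0*(-1/502954) = 0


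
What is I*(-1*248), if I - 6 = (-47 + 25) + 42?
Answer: -6448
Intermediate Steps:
I = 26 (I = 6 + ((-47 + 25) + 42) = 6 + (-22 + 42) = 6 + 20 = 26)
I*(-1*248) = 26*(-1*248) = 26*(-248) = -6448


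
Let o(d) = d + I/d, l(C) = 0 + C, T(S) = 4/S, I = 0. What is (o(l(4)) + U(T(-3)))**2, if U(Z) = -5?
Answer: 1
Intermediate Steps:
l(C) = C
o(d) = d (o(d) = d + 0/d = d + 0 = d)
(o(l(4)) + U(T(-3)))**2 = (4 - 5)**2 = (-1)**2 = 1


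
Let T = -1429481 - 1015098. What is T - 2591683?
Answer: -5036262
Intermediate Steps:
T = -2444579
T - 2591683 = -2444579 - 2591683 = -5036262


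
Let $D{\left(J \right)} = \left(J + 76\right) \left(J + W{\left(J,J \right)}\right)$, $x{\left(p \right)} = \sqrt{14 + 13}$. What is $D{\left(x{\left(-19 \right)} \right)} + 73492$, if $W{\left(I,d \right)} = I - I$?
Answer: $73519 + 228 \sqrt{3} \approx 73914.0$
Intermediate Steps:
$W{\left(I,d \right)} = 0$
$x{\left(p \right)} = 3 \sqrt{3}$ ($x{\left(p \right)} = \sqrt{27} = 3 \sqrt{3}$)
$D{\left(J \right)} = J \left(76 + J\right)$ ($D{\left(J \right)} = \left(J + 76\right) \left(J + 0\right) = \left(76 + J\right) J = J \left(76 + J\right)$)
$D{\left(x{\left(-19 \right)} \right)} + 73492 = 3 \sqrt{3} \left(76 + 3 \sqrt{3}\right) + 73492 = 73492 + 3 \sqrt{3} \left(76 + 3 \sqrt{3}\right)$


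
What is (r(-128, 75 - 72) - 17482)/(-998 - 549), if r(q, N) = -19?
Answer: 17501/1547 ≈ 11.313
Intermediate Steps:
(r(-128, 75 - 72) - 17482)/(-998 - 549) = (-19 - 17482)/(-998 - 549) = -17501/(-1547) = -17501*(-1/1547) = 17501/1547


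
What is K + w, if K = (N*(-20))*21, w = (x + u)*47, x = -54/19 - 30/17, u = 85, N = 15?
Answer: -814451/323 ≈ -2521.5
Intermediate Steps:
x = -1488/323 (x = -54*1/19 - 30*1/17 = -54/19 - 30/17 = -1488/323 ≈ -4.6068)
w = 1220449/323 (w = (-1488/323 + 85)*47 = (25967/323)*47 = 1220449/323 ≈ 3778.5)
K = -6300 (K = (15*(-20))*21 = -300*21 = -6300)
K + w = -6300 + 1220449/323 = -814451/323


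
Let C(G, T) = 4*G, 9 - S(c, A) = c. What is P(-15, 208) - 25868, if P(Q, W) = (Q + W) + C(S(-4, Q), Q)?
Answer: -25623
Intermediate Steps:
S(c, A) = 9 - c
P(Q, W) = 52 + Q + W (P(Q, W) = (Q + W) + 4*(9 - 1*(-4)) = (Q + W) + 4*(9 + 4) = (Q + W) + 4*13 = (Q + W) + 52 = 52 + Q + W)
P(-15, 208) - 25868 = (52 - 15 + 208) - 25868 = 245 - 25868 = -25623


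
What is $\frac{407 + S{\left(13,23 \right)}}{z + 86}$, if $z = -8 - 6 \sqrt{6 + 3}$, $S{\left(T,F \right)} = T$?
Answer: $7$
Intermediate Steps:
$z = -26$ ($z = -8 - 6 \sqrt{9} = -8 - 18 = -26$)
$\frac{407 + S{\left(13,23 \right)}}{z + 86} = \frac{407 + 13}{-26 + 86} = \frac{420}{60} = 420 \cdot \frac{1}{60} = 7$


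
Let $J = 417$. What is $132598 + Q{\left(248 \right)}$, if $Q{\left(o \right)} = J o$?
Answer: $236014$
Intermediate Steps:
$Q{\left(o \right)} = 417 o$
$132598 + Q{\left(248 \right)} = 132598 + 417 \cdot 248 = 132598 + 103416 = 236014$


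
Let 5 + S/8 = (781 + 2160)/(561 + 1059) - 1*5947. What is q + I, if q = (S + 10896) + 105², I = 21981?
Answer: -1498288/405 ≈ -3699.5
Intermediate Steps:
S = -19278598/405 (S = -40 + 8*((781 + 2160)/(561 + 1059) - 1*5947) = -40 + 8*(2941/1620 - 5947) = -40 + 8*(-9631199/1620) = -40 - 19262398/405 = -19278598/405 ≈ -47602.)
q = -10400593/405 (q = (-19278598/405 + 10896) + 105² = -14865718/405 + 11025 = -10400593/405 ≈ -25680.)
q + I = -10400593/405 + 21981 = -1498288/405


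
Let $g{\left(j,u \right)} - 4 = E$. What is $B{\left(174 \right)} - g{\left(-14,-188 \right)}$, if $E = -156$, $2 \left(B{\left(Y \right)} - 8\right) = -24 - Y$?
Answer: $61$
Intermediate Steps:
$B{\left(Y \right)} = -4 - \frac{Y}{2}$ ($B{\left(Y \right)} = 8 + \frac{-24 - Y}{2} = 8 - \left(12 + \frac{Y}{2}\right) = -4 - \frac{Y}{2}$)
$g{\left(j,u \right)} = -152$ ($g{\left(j,u \right)} = 4 - 156 = -152$)
$B{\left(174 \right)} - g{\left(-14,-188 \right)} = \left(-4 - 87\right) - -152 = \left(-4 - 87\right) + 152 = -91 + 152 = 61$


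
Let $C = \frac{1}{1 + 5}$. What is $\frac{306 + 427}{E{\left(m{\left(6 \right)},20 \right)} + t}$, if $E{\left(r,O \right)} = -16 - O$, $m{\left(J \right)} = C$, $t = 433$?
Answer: $\frac{733}{397} \approx 1.8463$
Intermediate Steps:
$C = \frac{1}{6} \approx 0.16667$
$m{\left(J \right)} = \frac{1}{6}$
$\frac{306 + 427}{E{\left(m{\left(6 \right)},20 \right)} + t} = \frac{306 + 427}{\left(-16 - 20\right) + 433} = \frac{733}{\left(-16 - 20\right) + 433} = \frac{733}{-36 + 433} = \frac{733}{397}$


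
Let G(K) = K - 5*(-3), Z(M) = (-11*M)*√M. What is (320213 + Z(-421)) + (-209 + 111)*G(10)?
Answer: 317763 + 4631*I*√421 ≈ 3.1776e+5 + 95020.0*I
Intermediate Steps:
Z(M) = -11*M^(3/2)
G(K) = 15 + K (G(K) = K + 15 = 15 + K)
(320213 + Z(-421)) + (-209 + 111)*G(10) = (320213 - (-4631)*I*√421) + (-209 + 111)*(15 + 10) = (320213 - (-4631)*I*√421) - 98*25 = (320213 + 4631*I*√421) - 2450 = 317763 + 4631*I*√421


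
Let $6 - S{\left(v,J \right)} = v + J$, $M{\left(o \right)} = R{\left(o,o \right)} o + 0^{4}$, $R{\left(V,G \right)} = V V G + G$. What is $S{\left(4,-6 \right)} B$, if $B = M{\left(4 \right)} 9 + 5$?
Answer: $19624$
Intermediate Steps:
$R{\left(V,G \right)} = G + G V^{2}$ ($R{\left(V,G \right)} = V^{2} G + G = G V^{2} + G = G + G V^{2}$)
$M{\left(o \right)} = o^{2} \left(1 + o^{2}\right)$ ($M{\left(o \right)} = o \left(1 + o^{2}\right) o + 0^{4} = o^{2} \left(1 + o^{2}\right) + 0 = o^{2} \left(1 + o^{2}\right)$)
$B = 2453$ ($B = \left(4^{2} + 4^{4}\right) 9 + 5 = \left(16 + 256\right) 9 + 5 = 272 \cdot 9 + 5 = 2448 + 5 = 2453$)
$S{\left(v,J \right)} = 6 - J - v$ ($S{\left(v,J \right)} = 6 - \left(v + J\right) = 6 - \left(J + v\right) = 6 - J - v$)
$S{\left(4,-6 \right)} B = \left(6 - -6 - 4\right) 2453 = \left(6 + 6 - 4\right) 2453 = 8 \cdot 2453 = 19624$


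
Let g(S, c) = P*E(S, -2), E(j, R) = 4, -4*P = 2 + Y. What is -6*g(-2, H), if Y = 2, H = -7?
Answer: 24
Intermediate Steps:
P = -1 (P = -(2 + 2)/4 = -1/4*4 = -1)
g(S, c) = -4 (g(S, c) = -1*4 = -4)
-6*g(-2, H) = -6*(-4) = 24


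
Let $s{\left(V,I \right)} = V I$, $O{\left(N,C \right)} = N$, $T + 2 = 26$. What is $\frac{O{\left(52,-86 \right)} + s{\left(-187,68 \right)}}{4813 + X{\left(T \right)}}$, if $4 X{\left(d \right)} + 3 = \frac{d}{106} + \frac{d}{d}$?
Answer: $- \frac{1342384}{510131} \approx -2.6315$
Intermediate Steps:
$T = 24$ ($T = -2 + 26 = 24$)
$X{\left(d \right)} = - \frac{1}{2} + \frac{d}{424}$ ($X{\left(d \right)} = - \frac{3}{4} + \frac{\frac{d}{106} + \frac{d}{d}}{4} = - \frac{3}{4} + \frac{d \frac{1}{106} + 1}{4} = - \frac{3}{4} + \frac{\frac{d}{106} + 1}{4} = - \frac{3}{4} + \frac{1 + \frac{d}{106}}{4} = - \frac{3}{4} + \left(\frac{1}{4} + \frac{d}{424}\right) = - \frac{1}{2} + \frac{d}{424}$)
$s{\left(V,I \right)} = I V$
$\frac{O{\left(52,-86 \right)} + s{\left(-187,68 \right)}}{4813 + X{\left(T \right)}} = \frac{52 + 68 \left(-187\right)}{4813 + \left(- \frac{1}{2} + \frac{1}{424} \cdot 24\right)} = \frac{52 - 12716}{4813 + \left(- \frac{1}{2} + \frac{3}{53}\right)} = - \frac{12664}{4813 - \frac{47}{106}} = - \frac{12664}{\frac{510131}{106}} = \left(-12664\right) \frac{106}{510131} = - \frac{1342384}{510131}$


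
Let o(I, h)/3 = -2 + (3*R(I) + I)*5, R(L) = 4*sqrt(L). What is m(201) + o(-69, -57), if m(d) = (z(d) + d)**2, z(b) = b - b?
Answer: 39360 + 180*I*sqrt(69) ≈ 39360.0 + 1495.2*I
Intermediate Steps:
z(b) = 0
m(d) = d**2 (m(d) = (0 + d)**2 = d**2)
o(I, h) = -6 + 15*I + 180*sqrt(I) (o(I, h) = 3*(-2 + (3*(4*sqrt(I)) + I)*5) = 3*(-2 + (12*sqrt(I) + I)*5) = 3*(-2 + (I + 12*sqrt(I))*5) = 3*(-2 + (5*I + 60*sqrt(I))) = 3*(-2 + 5*I + 60*sqrt(I)) = -6 + 15*I + 180*sqrt(I))
m(201) + o(-69, -57) = 201**2 + (-6 + 15*(-69) + 180*sqrt(-69)) = 40401 + (-6 - 1035 + 180*(I*sqrt(69))) = 40401 + (-6 - 1035 + 180*I*sqrt(69)) = 40401 + (-1041 + 180*I*sqrt(69)) = 39360 + 180*I*sqrt(69)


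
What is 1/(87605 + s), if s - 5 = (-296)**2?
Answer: 1/175226 ≈ 5.7069e-6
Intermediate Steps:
s = 87621 (s = 5 + (-296)**2 = 5 + 87616 = 87621)
1/(87605 + s) = 1/(87605 + 87621) = 1/175226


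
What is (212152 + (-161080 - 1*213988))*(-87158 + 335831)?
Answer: -40512810468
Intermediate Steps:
(212152 + (-161080 - 1*213988))*(-87158 + 335831) = (212152 + (-161080 - 213988))*248673 = (212152 - 375068)*248673 = -162916*248673 = -40512810468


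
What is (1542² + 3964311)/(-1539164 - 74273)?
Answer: -6342075/1613437 ≈ -3.9308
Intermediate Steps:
(1542² + 3964311)/(-1539164 - 74273) = (2377764 + 3964311)/(-1613437) = 6342075*(-1/1613437) = -6342075/1613437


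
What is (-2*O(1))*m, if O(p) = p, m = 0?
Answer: 0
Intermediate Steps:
(-2*O(1))*m = -2*1*0 = -2*0 = 0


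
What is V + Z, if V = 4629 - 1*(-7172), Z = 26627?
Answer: 38428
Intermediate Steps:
V = 11801 (V = 4629 + 7172 = 11801)
V + Z = 11801 + 26627 = 38428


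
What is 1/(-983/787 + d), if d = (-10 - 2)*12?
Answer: -787/114311 ≈ -0.0068847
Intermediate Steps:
d = -144 (d = -12*12 = -144)
1/(-983/787 + d) = 1/(-983/787 - 144) = 1/(-114311/787) = -787/114311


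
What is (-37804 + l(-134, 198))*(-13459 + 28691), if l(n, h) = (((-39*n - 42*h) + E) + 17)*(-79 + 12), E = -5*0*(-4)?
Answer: 2560301184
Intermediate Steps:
E = 0 (E = 0*(-4) = 0)
l(n, h) = -1139 + 2613*n + 2814*h (l(n, h) = (((-39*n - 42*h) + 0) + 17)*(-79 + 12) = (((-42*h - 39*n) + 0) + 17)*(-67) = ((-42*h - 39*n) + 17)*(-67) = (17 - 42*h - 39*n)*(-67) = -1139 + 2613*n + 2814*h)
(-37804 + l(-134, 198))*(-13459 + 28691) = (-37804 + (-1139 + 2613*(-134) + 2814*198))*(-13459 + 28691) = (-37804 + (-1139 - 350142 + 557172))*15232 = (-37804 + 205891)*15232 = 168087*15232 = 2560301184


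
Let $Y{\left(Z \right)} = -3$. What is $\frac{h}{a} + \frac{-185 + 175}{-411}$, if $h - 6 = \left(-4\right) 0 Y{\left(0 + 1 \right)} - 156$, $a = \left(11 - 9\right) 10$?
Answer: $- \frac{6145}{822} \approx -7.4757$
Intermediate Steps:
$a = 20$ ($a = 2 \cdot 10 = 20$)
$h = -150$ ($h = 6 - \left(156 - \left(-4\right) 0 \left(-3\right)\right) = 6 + \left(0 \left(-3\right) - 156\right) = 6 + \left(0 - 156\right) = 6 - 156 = -150$)
$\frac{h}{a} + \frac{-185 + 175}{-411} = - \frac{150}{20} + \frac{-185 + 175}{-411} = \left(-150\right) \frac{1}{20} - - \frac{10}{411} = - \frac{15}{2} + \frac{10}{411} = - \frac{6145}{822}$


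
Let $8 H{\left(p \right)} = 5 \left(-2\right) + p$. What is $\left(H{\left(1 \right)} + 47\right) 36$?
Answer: $\frac{3303}{2} \approx 1651.5$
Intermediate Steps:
$H{\left(p \right)} = - \frac{5}{4} + \frac{p}{8}$ ($H{\left(p \right)} = \frac{5 \left(-2\right) + p}{8} = \frac{-10 + p}{8} = - \frac{5}{4} + \frac{p}{8}$)
$\left(H{\left(1 \right)} + 47\right) 36 = \left(\left(- \frac{5}{4} + \frac{1}{8} \cdot 1\right) + 47\right) 36 = \left(\left(- \frac{5}{4} + \frac{1}{8}\right) + 47\right) 36 = \left(- \frac{9}{8} + 47\right) 36 = \frac{367}{8} \cdot 36 = \frac{3303}{2}$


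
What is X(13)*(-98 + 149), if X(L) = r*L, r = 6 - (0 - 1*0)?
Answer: 3978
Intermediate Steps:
r = 6 (r = 6 - (0 + 0) = 6 - 1*0 = 6 + 0 = 6)
X(L) = 6*L
X(13)*(-98 + 149) = (6*13)*(-98 + 149) = 78*51 = 3978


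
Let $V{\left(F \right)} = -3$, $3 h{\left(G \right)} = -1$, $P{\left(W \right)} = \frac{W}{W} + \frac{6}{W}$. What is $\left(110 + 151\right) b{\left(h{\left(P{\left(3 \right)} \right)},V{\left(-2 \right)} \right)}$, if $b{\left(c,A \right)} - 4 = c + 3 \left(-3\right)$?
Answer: $-1392$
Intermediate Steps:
$P{\left(W \right)} = 1 + \frac{6}{W}$
$h{\left(G \right)} = - \frac{1}{3}$ ($h{\left(G \right)} = \frac{1}{3} \left(-1\right) = - \frac{1}{3}$)
$b{\left(c,A \right)} = -5 + c$ ($b{\left(c,A \right)} = 4 + \left(c + 3 \left(-3\right)\right) = 4 + \left(c - 9\right) = 4 + \left(-9 + c\right) = -5 + c$)
$\left(110 + 151\right) b{\left(h{\left(P{\left(3 \right)} \right)},V{\left(-2 \right)} \right)} = \left(110 + 151\right) \left(-5 - \frac{1}{3}\right) = 261 \left(- \frac{16}{3}\right) = -1392$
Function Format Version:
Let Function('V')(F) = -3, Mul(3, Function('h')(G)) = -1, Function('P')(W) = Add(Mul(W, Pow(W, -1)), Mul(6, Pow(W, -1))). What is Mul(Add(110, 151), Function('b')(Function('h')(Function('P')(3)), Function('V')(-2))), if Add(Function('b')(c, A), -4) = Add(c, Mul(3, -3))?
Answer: -1392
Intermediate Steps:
Function('P')(W) = Add(1, Mul(6, Pow(W, -1)))
Function('h')(G) = Rational(-1, 3) (Function('h')(G) = Mul(Rational(1, 3), -1) = Rational(-1, 3))
Function('b')(c, A) = Add(-5, c) (Function('b')(c, A) = Add(4, Add(c, Mul(3, -3))) = Add(4, Add(c, -9)) = Add(4, Add(-9, c)) = Add(-5, c))
Mul(Add(110, 151), Function('b')(Function('h')(Function('P')(3)), Function('V')(-2))) = Mul(Add(110, 151), Add(-5, Rational(-1, 3))) = Mul(261, Rational(-16, 3)) = -1392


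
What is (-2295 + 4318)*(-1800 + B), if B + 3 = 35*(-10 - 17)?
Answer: -5559204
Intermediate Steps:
B = -948 (B = -3 + 35*(-10 - 17) = -3 + 35*(-27) = -3 - 945 = -948)
(-2295 + 4318)*(-1800 + B) = (-2295 + 4318)*(-1800 - 948) = 2023*(-2748) = -5559204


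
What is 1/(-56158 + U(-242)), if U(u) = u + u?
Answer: -1/56642 ≈ -1.7655e-5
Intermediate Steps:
U(u) = 2*u
1/(-56158 + U(-242)) = 1/(-56158 + 2*(-242)) = 1/(-56158 - 484) = 1/(-56642) = -1/56642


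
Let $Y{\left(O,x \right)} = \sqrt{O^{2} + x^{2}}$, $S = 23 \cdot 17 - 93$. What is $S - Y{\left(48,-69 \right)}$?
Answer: $298 - 3 \sqrt{785} \approx 213.95$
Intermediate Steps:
$S = 298$ ($S = 391 - 93 = 298$)
$S - Y{\left(48,-69 \right)} = 298 - \sqrt{48^{2} + \left(-69\right)^{2}} = 298 - \sqrt{2304 + 4761} = 298 - \sqrt{7065} = 298 - 3 \sqrt{785}$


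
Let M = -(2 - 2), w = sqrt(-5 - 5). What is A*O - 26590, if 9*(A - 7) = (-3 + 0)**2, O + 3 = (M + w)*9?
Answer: -26614 + 72*I*sqrt(10) ≈ -26614.0 + 227.68*I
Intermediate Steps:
w = I*sqrt(10) (w = sqrt(-10) = I*sqrt(10) ≈ 3.1623*I)
M = 0 (M = -1*0 = 0)
O = -3 + 9*I*sqrt(10) (O = -3 + (0 + I*sqrt(10))*9 = -3 + (I*sqrt(10))*9 = -3 + 9*I*sqrt(10) ≈ -3.0 + 28.461*I)
A = 8 (A = 7 + (-3 + 0)**2/9 = 7 + (1/9)*(-3)**2 = 7 + (1/9)*9 = 7 + 1 = 8)
A*O - 26590 = 8*(-3 + 9*I*sqrt(10)) - 26590 = (-24 + 72*I*sqrt(10)) - 26590 = -26614 + 72*I*sqrt(10)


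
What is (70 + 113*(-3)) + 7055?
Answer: 6786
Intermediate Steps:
(70 + 113*(-3)) + 7055 = (70 - 339) + 7055 = -269 + 7055 = 6786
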